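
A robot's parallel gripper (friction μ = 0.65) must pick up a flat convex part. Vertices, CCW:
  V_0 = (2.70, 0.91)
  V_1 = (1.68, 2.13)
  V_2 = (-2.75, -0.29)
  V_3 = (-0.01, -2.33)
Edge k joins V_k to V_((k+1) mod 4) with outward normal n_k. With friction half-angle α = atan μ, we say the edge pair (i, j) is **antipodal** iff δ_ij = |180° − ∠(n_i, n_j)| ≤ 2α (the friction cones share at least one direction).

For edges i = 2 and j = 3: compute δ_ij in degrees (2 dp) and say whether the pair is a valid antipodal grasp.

α = atan 0.65 = 33.02°;  2α = 66.05°
edge 2: e_2 = (+2.74, -2.04);  n_2 = (-0.5972, -0.8021)
edge 3: e_3 = (+2.71, +3.24);  n_3 = (+0.7671, -0.6416)
∠(n_2, n_3) = 86.76°
δ = |180° − 86.76°| = 93.24°
93.24° > 2α = 66.05°  →  invalid

δ = 93.24°, invalid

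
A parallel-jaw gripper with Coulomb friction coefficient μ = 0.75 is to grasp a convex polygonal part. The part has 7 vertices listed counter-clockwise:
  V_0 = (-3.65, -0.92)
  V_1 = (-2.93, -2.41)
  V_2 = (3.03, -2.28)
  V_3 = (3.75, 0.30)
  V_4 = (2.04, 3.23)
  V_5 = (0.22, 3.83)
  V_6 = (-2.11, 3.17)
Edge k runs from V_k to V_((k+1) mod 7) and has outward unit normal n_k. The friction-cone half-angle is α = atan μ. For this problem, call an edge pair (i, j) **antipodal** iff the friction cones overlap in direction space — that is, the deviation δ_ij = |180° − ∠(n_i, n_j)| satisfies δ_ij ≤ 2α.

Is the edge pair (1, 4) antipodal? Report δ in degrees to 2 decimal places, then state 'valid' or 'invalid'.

δ = 19.50°, valid

α = atan 0.75 = 36.87°;  2α = 73.74°
edge 1: e_1 = (+5.96, +0.13);  n_1 = (+0.0218, -0.9998)
edge 4: e_4 = (-1.82, +0.60);  n_4 = (+0.3131, +0.9497)
∠(n_1, n_4) = 160.50°
δ = |180° − 160.50°| = 19.50°
19.50° ≤ 2α = 73.74°  →  valid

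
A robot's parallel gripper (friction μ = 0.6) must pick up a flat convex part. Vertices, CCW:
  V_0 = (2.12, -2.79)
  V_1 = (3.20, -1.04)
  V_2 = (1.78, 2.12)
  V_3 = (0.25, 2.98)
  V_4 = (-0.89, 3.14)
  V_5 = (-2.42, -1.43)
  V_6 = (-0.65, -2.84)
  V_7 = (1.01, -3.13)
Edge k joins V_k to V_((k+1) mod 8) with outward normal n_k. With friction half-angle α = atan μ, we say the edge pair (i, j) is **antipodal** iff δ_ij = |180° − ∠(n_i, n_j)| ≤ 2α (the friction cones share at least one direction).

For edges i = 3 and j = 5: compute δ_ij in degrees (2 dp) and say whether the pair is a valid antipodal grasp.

δ = 30.55°, valid

α = atan 0.6 = 30.96°;  2α = 61.93°
edge 3: e_3 = (-1.14, +0.16);  n_3 = (+0.1390, +0.9903)
edge 5: e_5 = (+1.77, -1.41);  n_5 = (-0.6231, -0.7822)
∠(n_3, n_5) = 149.45°
δ = |180° − 149.45°| = 30.55°
30.55° ≤ 2α = 61.93°  →  valid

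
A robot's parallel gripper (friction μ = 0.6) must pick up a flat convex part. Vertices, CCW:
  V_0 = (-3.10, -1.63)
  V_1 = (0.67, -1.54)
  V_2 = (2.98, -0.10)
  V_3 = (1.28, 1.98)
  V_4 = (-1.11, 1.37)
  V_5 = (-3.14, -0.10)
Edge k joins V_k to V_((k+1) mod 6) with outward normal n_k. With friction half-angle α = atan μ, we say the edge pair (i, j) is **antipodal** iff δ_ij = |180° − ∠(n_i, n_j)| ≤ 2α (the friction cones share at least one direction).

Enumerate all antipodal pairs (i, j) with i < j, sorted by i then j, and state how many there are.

α = atan 0.6 = 30.96°;  2α = 61.93°
n_0 = (+0.0239, -0.9997)
n_1 = (+0.5290, -0.8486)
n_2 = (+0.7743, +0.6328)
n_3 = (-0.2473, +0.9689)
n_4 = (-0.5865, +0.8099)
n_5 = (-0.9997, -0.0261)
  (0,1): δ = 149.43°  ·
  (0,2): δ = 52.11°  ✓
  (0,3): δ = 12.95°  ✓
  (0,4): δ = 34.54°  ✓
  (0,5): δ = 90.13°  ·
  (1,2): δ = 82.68°  ·
  (1,3): δ = 17.62°  ✓
  (1,4): δ = 3.97°  ✓
  (1,5): δ = 59.56°  ✓
  (2,3): δ = 114.94°  ·
  (2,4): δ = 93.35°  ·
  (2,5): δ = 37.76°  ✓
  (3,4): δ = 158.41°  ·
  (3,5): δ = 102.82°  ·
  (4,5): δ = 124.41°  ·
antipodal pairs: 7

count = 7; pairs: (0,2), (0,3), (0,4), (1,3), (1,4), (1,5), (2,5)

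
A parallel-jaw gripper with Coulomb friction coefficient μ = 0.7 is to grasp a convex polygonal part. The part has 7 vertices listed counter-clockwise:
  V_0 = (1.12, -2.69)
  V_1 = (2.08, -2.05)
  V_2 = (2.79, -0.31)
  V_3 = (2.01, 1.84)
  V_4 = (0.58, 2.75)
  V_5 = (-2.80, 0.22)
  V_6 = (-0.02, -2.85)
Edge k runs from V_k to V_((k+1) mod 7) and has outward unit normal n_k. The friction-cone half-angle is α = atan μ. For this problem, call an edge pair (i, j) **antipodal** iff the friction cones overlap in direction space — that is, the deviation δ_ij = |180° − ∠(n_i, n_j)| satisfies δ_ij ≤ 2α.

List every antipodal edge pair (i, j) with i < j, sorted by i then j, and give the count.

count = 8; pairs: (0,3), (0,4), (1,4), (1,5), (2,5), (3,5), (3,6), (4,6)

α = atan 0.7 = 34.99°;  2α = 69.98°
n_0 = (+0.5547, -0.8321)
n_1 = (+0.9259, -0.3778)
n_2 = (+0.9400, +0.3410)
n_3 = (+0.5369, +0.8437)
n_4 = (-0.5992, +0.8006)
n_5 = (-0.7412, -0.6712)
n_6 = (+0.1390, -0.9903)
  (0,1): δ = 145.89°  ·
  (0,2): δ = 103.75°  ·
  (0,3): δ = 66.16°  ✓
  (0,4): δ = 3.13°  ✓
  (0,5): δ = 98.47°  ·
  (0,6): δ = 154.30°  ·
  (1,2): δ = 137.86°  ·
  (1,3): δ = 100.27°  ·
  (1,4): δ = 30.99°  ✓
  (1,5): δ = 64.36°  ✓
  (1,6): δ = 120.19°  ·
  (2,3): δ = 142.41°  ·
  (2,4): δ = 73.12°  ·
  (2,5): δ = 22.22°  ✓
  (2,6): δ = 78.05°  ·
  (3,4): δ = 110.71°  ·
  (3,5): δ = 15.37°  ✓
  (3,6): δ = 40.46°  ✓
  (4,5): δ = 84.65°  ·
  (4,6): δ = 28.83°  ✓
  (5,6): δ = 124.17°  ·
antipodal pairs: 8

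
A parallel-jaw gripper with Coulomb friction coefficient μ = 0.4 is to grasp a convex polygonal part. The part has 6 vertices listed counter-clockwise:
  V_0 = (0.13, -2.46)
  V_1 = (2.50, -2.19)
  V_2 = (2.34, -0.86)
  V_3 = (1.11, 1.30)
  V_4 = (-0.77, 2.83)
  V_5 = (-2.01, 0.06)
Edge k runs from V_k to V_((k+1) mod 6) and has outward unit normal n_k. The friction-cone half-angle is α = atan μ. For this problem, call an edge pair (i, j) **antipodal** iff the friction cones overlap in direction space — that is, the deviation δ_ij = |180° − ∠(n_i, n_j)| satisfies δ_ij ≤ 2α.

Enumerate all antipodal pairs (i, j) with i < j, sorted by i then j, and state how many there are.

count = 4; pairs: (1,4), (1,5), (2,5), (3,5)

α = atan 0.4 = 21.80°;  2α = 43.60°
n_0 = (+0.1132, -0.9936)
n_1 = (+0.9928, +0.1194)
n_2 = (+0.8690, +0.4948)
n_3 = (+0.6312, +0.7756)
n_4 = (-0.9127, +0.4086)
n_5 = (-0.7622, -0.6473)
  (0,1): δ = 89.64°  ·
  (0,2): δ = 66.84°  ·
  (0,3): δ = 45.64°  ·
  (0,4): δ = 59.38°  ·
  (0,5): δ = 123.84°  ·
  (1,2): δ = 157.20°  ·
  (1,3): δ = 136.00°  ·
  (1,4): δ = 30.98°  ✓
  (1,5): δ = 33.48°  ✓
  (2,3): δ = 158.80°  ·
  (2,4): δ = 53.77°  ·
  (2,5): δ = 10.68°  ✓
  (3,4): δ = 74.98°  ·
  (3,5): δ = 10.52°  ✓
  (4,5): δ = 115.55°  ·
antipodal pairs: 4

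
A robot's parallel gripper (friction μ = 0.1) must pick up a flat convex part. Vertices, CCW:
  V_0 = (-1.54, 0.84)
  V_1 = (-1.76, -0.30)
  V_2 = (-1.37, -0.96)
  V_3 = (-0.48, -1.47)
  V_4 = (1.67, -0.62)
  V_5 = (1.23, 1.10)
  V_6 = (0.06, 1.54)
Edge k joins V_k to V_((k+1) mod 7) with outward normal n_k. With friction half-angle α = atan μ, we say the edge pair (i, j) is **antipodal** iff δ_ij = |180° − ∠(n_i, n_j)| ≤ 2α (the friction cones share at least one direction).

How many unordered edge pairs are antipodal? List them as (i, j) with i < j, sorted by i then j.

count = 2; pairs: (2,5), (3,6)

α = atan 0.1 = 5.71°;  2α = 11.42°
n_0 = (-0.9819, +0.1895)
n_1 = (-0.8609, -0.5087)
n_2 = (-0.4972, -0.8676)
n_3 = (+0.3677, -0.9300)
n_4 = (+0.9688, +0.2478)
n_5 = (+0.3520, +0.9360)
n_6 = (-0.4008, +0.9162)
  (0,1): δ = 138.50°  ·
  (0,2): δ = 108.89°  ·
  (0,3): δ = 57.51°  ·
  (0,4): δ = 25.27°  ·
  (0,5): δ = 80.31°  ·
  (0,6): δ = 124.55°  ·
  (1,2): δ = 150.39°  ·
  (1,3): δ = 99.01°  ·
  (1,4): δ = 16.23°  ·
  (1,5): δ = 38.81°  ·
  (1,6): δ = 83.05°  ·
  (2,3): δ = 128.61°  ·
  (2,4): δ = 45.84°  ·
  (2,5): δ = 9.20°  ✓
  (2,6): δ = 53.44°  ·
  (3,4): δ = 97.22°  ·
  (3,5): δ = 42.18°  ·
  (3,6): δ = 2.06°  ✓
  (4,5): δ = 124.96°  ·
  (4,6): δ = 80.72°  ·
  (5,6): δ = 135.76°  ·
antipodal pairs: 2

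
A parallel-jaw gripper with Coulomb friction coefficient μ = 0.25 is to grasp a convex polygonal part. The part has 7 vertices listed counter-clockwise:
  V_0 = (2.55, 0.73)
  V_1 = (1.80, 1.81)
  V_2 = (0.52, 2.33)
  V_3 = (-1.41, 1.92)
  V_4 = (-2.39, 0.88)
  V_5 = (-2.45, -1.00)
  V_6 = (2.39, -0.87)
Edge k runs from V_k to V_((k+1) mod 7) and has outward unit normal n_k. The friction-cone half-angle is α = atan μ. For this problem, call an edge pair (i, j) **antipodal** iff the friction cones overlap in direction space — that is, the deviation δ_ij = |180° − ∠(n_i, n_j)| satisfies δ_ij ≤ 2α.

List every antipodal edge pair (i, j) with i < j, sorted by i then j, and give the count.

α = atan 0.25 = 14.04°;  2α = 28.07°
n_0 = (+0.8214, +0.5704)
n_1 = (+0.3764, +0.9265)
n_2 = (-0.2078, +0.9782)
n_3 = (-0.7278, +0.6858)
n_4 = (-0.9995, +0.0319)
n_5 = (+0.0268, -0.9996)
n_6 = (+0.9950, -0.0995)
  (0,1): δ = 146.89°  ·
  (0,2): δ = 112.78°  ·
  (0,3): δ = 78.08°  ·
  (0,4): δ = 36.61°  ·
  (0,5): δ = 56.76°  ·
  (0,6): δ = 139.51°  ·
  (1,2): δ = 145.90°  ·
  (1,3): δ = 111.19°  ·
  (1,4): δ = 69.72°  ·
  (1,5): δ = 23.65°  ✓
  (1,6): δ = 106.40°  ·
  (2,3): δ = 145.29°  ·
  (2,4): δ = 103.82°  ·
  (2,5): δ = 10.45°  ✓
  (2,6): δ = 72.30°  ·
  (3,4): δ = 138.53°  ·
  (3,5): δ = 45.16°  ·
  (3,6): δ = 37.59°  ·
  (4,5): δ = 86.63°  ·
  (4,6): δ = 3.88°  ✓
  (5,6): δ = 97.25°  ·
antipodal pairs: 3

count = 3; pairs: (1,5), (2,5), (4,6)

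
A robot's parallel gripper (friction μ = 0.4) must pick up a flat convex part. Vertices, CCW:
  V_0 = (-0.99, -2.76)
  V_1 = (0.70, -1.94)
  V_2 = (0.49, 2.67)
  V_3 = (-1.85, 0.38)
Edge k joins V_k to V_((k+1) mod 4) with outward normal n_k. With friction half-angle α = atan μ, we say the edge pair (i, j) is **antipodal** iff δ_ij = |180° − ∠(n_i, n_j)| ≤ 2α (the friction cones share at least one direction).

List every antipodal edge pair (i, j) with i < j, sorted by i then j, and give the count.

α = atan 0.4 = 21.80°;  2α = 43.60°
n_0 = (+0.4365, -0.8997)
n_1 = (+0.9990, +0.0455)
n_2 = (-0.6994, +0.7147)
n_3 = (-0.9645, -0.2642)
  (0,1): δ = 113.27°  ·
  (0,2): δ = 18.50°  ✓
  (0,3): δ = 79.43°  ·
  (1,2): δ = 48.23°  ·
  (1,3): δ = 12.71°  ✓
  (2,3): δ = 119.06°  ·
antipodal pairs: 2

count = 2; pairs: (0,2), (1,3)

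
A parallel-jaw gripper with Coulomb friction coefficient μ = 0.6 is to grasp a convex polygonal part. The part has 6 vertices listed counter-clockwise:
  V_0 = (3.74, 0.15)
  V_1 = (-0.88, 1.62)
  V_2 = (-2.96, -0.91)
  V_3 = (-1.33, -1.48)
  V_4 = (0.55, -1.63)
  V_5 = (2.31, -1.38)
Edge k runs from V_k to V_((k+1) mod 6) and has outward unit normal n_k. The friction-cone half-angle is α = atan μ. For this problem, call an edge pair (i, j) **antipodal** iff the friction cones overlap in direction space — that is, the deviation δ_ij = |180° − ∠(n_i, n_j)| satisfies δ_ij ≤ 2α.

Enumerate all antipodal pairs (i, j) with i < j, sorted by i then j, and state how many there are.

count = 6; pairs: (0,2), (0,3), (0,4), (1,3), (1,4), (1,5)

α = atan 0.6 = 30.96°;  2α = 61.93°
n_0 = (+0.3032, +0.9529)
n_1 = (-0.7725, +0.6351)
n_2 = (-0.3301, -0.9439)
n_3 = (-0.0795, -0.9968)
n_4 = (+0.1406, -0.9901)
n_5 = (+0.7306, -0.6828)
  (0,1): δ = 111.77°  ·
  (0,2): δ = 1.62°  ✓
  (0,3): δ = 13.09°  ✓
  (0,4): δ = 25.73°  ✓
  (0,5): δ = 64.59°  ·
  (1,2): δ = 69.85°  ·
  (1,3): δ = 55.14°  ✓
  (1,4): δ = 42.49°  ✓
  (1,5): δ = 3.64°  ✓
  (2,3): δ = 165.29°  ·
  (2,4): δ = 152.64°  ·
  (2,5): δ = 113.79°  ·
  (3,4): δ = 167.35°  ·
  (3,5): δ = 128.50°  ·
  (4,5): δ = 141.15°  ·
antipodal pairs: 6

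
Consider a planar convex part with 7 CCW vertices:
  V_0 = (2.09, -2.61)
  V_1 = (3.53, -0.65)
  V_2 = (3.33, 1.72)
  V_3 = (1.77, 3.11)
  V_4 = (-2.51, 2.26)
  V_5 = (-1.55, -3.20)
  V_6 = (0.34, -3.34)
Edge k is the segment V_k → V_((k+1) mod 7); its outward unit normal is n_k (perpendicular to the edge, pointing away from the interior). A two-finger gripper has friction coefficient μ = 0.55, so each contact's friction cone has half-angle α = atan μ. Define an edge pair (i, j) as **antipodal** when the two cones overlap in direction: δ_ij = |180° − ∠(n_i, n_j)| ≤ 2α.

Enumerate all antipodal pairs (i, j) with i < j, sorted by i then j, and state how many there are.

count = 7; pairs: (0,3), (0,4), (1,4), (2,4), (2,5), (3,5), (3,6)

α = atan 0.55 = 28.81°;  2α = 57.62°
n_0 = (+0.8059, -0.5921)
n_1 = (+0.9965, +0.0841)
n_2 = (+0.6653, +0.7466)
n_3 = (-0.1948, +0.9808)
n_4 = (-0.9849, -0.1732)
n_5 = (-0.0739, -0.9973)
n_6 = (+0.3850, -0.9229)
  (0,1): δ = 138.87°  ·
  (0,2): δ = 95.40°  ·
  (0,3): δ = 42.46°  ✓
  (0,4): δ = 46.28°  ✓
  (0,5): δ = 122.07°  ·
  (0,6): δ = 148.95°  ·
  (1,2): δ = 136.53°  ·
  (1,3): δ = 83.59°  ·
  (1,4): δ = 5.15°  ✓
  (1,5): δ = 80.94°  ·
  (1,6): δ = 107.82°  ·
  (2,3): δ = 127.07°  ·
  (2,4): δ = 38.33°  ✓
  (2,5): δ = 37.47°  ✓
  (2,6): δ = 64.34°  ·
  (3,4): δ = 91.26°  ·
  (3,5): δ = 15.47°  ✓
  (3,6): δ = 11.41°  ✓
  (4,5): δ = 104.21°  ·
  (4,6): δ = 77.33°  ·
  (5,6): δ = 153.12°  ·
antipodal pairs: 7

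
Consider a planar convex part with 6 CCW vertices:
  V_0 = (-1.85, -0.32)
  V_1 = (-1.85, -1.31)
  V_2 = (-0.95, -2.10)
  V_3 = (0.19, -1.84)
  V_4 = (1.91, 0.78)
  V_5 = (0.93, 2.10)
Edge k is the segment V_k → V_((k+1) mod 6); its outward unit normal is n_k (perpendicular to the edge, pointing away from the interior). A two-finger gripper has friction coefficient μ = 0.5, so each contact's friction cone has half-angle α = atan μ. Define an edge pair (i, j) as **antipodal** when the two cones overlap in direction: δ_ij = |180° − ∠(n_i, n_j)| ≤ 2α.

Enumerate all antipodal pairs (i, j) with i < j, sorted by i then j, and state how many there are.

count = 5; pairs: (0,3), (0,4), (1,4), (2,5), (3,5)

α = atan 0.5 = 26.57°;  2α = 53.13°
n_0 = (-1.0000, -0.0000)
n_1 = (-0.6597, -0.7515)
n_2 = (+0.2224, -0.9750)
n_3 = (+0.8360, -0.5488)
n_4 = (+0.8029, +0.5961)
n_5 = (-0.6566, +0.7543)
  (0,1): δ = 131.28°  ·
  (0,2): δ = 77.15°  ·
  (0,3): δ = 33.28°  ✓
  (0,4): δ = 36.59°  ✓
  (0,5): δ = 131.04°  ·
  (1,2): δ = 125.88°  ·
  (1,3): δ = 82.01°  ·
  (1,4): δ = 12.13°  ✓
  (1,5): δ = 82.32°  ·
  (2,3): δ = 136.13°  ·
  (2,4): δ = 66.26°  ·
  (2,5): δ = 28.19°  ✓
  (3,4): δ = 110.12°  ·
  (3,5): δ = 15.68°  ✓
  (4,5): δ = 85.55°  ·
antipodal pairs: 5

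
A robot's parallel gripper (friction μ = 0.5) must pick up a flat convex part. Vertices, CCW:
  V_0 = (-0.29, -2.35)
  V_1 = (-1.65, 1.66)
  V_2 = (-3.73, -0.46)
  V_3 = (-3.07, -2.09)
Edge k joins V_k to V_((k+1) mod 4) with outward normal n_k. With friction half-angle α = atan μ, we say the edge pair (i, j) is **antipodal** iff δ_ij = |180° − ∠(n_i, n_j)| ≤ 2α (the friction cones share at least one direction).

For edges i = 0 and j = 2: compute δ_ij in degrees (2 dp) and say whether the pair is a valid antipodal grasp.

δ = 3.31°, valid

α = atan 0.5 = 26.57°;  2α = 53.13°
edge 0: e_0 = (-1.36, +4.01);  n_0 = (+0.9470, +0.3212)
edge 2: e_2 = (+0.66, -1.63);  n_2 = (-0.9269, -0.3753)
∠(n_0, n_2) = 176.69°
δ = |180° − 176.69°| = 3.31°
3.31° ≤ 2α = 53.13°  →  valid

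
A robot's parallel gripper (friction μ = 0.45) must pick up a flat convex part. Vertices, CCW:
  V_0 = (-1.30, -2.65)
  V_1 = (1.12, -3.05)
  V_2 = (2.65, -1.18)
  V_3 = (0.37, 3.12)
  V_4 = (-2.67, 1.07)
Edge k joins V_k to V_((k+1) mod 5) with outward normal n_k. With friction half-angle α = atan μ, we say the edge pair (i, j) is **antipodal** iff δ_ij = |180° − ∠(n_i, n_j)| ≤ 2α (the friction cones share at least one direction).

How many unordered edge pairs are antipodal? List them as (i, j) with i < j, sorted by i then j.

α = atan 0.45 = 24.23°;  2α = 48.46°
n_0 = (-0.1631, -0.9866)
n_1 = (+0.7740, -0.6332)
n_2 = (+0.8835, +0.4685)
n_3 = (-0.5591, +0.8291)
n_4 = (-0.9384, -0.3456)
  (0,1): δ = 119.90°  ·
  (0,2): δ = 52.68°  ·
  (0,3): δ = 43.38°  ✓
  (0,4): δ = 119.60°  ·
  (1,2): δ = 112.78°  ·
  (1,3): δ = 16.72°  ✓
  (1,4): δ = 59.51°  ·
  (2,3): δ = 83.94°  ·
  (2,4): δ = 7.72°  ✓
  (3,4): δ = 103.78°  ·
antipodal pairs: 3

count = 3; pairs: (0,3), (1,3), (2,4)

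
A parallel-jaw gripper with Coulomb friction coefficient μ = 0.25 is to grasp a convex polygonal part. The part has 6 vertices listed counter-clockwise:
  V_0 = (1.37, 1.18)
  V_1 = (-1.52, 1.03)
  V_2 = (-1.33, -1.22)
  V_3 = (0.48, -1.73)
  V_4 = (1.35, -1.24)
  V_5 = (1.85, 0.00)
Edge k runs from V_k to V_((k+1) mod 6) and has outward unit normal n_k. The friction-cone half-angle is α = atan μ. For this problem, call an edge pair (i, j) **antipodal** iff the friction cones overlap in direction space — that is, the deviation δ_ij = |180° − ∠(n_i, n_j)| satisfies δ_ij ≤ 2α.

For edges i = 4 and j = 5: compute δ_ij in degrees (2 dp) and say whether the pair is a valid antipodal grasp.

α = atan 0.25 = 14.04°;  2α = 28.07°
edge 4: e_4 = (+0.50, +1.24);  n_4 = (+0.9274, -0.3740)
edge 5: e_5 = (-0.48, +1.18);  n_5 = (+0.9263, +0.3768)
∠(n_4, n_5) = 44.10°
δ = |180° − 44.10°| = 135.90°
135.90° > 2α = 28.07°  →  invalid

δ = 135.90°, invalid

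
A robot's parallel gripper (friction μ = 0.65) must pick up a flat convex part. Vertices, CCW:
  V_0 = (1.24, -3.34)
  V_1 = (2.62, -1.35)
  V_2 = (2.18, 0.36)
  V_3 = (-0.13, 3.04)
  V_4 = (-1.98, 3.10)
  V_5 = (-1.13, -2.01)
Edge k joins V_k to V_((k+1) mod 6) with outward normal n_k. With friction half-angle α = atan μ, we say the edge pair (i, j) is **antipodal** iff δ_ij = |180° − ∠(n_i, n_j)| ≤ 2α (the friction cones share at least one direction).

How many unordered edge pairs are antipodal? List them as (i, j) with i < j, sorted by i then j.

α = atan 0.65 = 33.02°;  2α = 66.05°
n_0 = (+0.8217, -0.5699)
n_1 = (+0.9685, +0.2492)
n_2 = (+0.7575, +0.6529)
n_3 = (+0.0324, +0.9995)
n_4 = (-0.9864, -0.1641)
n_5 = (-0.4894, -0.8721)
  (0,1): δ = 130.83°  ·
  (0,2): δ = 104.50°  ·
  (0,3): δ = 57.12°  ✓
  (0,4): δ = 44.18°  ✓
  (0,5): δ = 95.44°  ·
  (1,2): δ = 153.67°  ·
  (1,3): δ = 106.29°  ·
  (1,4): δ = 4.99°  ✓
  (1,5): δ = 46.27°  ✓
  (2,3): δ = 132.62°  ·
  (2,4): δ = 31.32°  ✓
  (2,5): δ = 19.94°  ✓
  (3,4): δ = 78.70°  ·
  (3,5): δ = 27.44°  ✓
  (4,5): δ = 128.74°  ·
antipodal pairs: 7

count = 7; pairs: (0,3), (0,4), (1,4), (1,5), (2,4), (2,5), (3,5)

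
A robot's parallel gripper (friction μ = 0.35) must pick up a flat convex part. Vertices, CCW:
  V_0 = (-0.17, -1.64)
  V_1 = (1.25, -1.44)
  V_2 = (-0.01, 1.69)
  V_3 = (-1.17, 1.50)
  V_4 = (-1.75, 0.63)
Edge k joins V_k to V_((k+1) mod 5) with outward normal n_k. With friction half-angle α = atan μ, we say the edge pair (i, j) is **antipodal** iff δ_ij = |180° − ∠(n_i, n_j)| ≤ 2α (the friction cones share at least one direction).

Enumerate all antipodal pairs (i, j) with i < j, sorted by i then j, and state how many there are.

α = atan 0.35 = 19.29°;  2α = 38.58°
n_0 = (+0.1395, -0.9902)
n_1 = (+0.9277, +0.3734)
n_2 = (-0.1616, +0.9868)
n_3 = (-0.8321, +0.5547)
n_4 = (-0.8208, -0.5713)
  (0,1): δ = 76.09°  ·
  (0,2): δ = 1.28°  ✓
  (0,3): δ = 48.29°  ·
  (0,4): δ = 116.82°  ·
  (1,2): δ = 102.63°  ·
  (1,3): δ = 55.62°  ·
  (1,4): δ = 12.91°  ✓
  (2,3): δ = 132.99°  ·
  (2,4): δ = 64.46°  ·
  (3,4): δ = 111.47°  ·
antipodal pairs: 2

count = 2; pairs: (0,2), (1,4)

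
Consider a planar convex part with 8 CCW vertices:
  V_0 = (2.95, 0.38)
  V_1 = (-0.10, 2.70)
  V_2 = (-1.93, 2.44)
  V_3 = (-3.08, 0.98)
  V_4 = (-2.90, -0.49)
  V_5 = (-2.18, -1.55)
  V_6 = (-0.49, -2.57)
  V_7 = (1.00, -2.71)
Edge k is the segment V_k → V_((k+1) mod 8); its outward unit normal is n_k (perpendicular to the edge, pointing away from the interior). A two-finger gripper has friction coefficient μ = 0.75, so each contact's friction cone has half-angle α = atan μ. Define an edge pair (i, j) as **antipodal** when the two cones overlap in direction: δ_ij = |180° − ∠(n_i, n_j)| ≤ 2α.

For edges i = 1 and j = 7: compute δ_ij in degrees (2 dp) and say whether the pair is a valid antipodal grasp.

α = atan 0.75 = 36.87°;  2α = 73.74°
edge 1: e_1 = (-1.83, -0.26);  n_1 = (-0.1407, +0.9901)
edge 7: e_7 = (+1.95, +3.09);  n_7 = (+0.8457, -0.5337)
∠(n_1, n_7) = 130.34°
δ = |180° − 130.34°| = 49.66°
49.66° ≤ 2α = 73.74°  →  valid

δ = 49.66°, valid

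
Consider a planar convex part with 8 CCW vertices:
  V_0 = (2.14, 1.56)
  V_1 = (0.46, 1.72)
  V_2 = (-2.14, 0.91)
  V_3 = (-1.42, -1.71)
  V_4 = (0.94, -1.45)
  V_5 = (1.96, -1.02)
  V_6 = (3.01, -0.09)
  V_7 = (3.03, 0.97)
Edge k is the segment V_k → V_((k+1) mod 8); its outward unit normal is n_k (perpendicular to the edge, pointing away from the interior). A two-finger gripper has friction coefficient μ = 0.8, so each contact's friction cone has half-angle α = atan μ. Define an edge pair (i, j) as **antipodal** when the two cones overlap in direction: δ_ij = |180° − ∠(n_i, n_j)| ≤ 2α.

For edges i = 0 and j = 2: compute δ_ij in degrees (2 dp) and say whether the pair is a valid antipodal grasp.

δ = 69.19°, valid

α = atan 0.8 = 38.66°;  2α = 77.32°
edge 0: e_0 = (-1.68, +0.16);  n_0 = (+0.0948, +0.9955)
edge 2: e_2 = (+0.72, -2.62);  n_2 = (-0.9643, -0.2650)
∠(n_0, n_2) = 110.81°
δ = |180° − 110.81°| = 69.19°
69.19° ≤ 2α = 77.32°  →  valid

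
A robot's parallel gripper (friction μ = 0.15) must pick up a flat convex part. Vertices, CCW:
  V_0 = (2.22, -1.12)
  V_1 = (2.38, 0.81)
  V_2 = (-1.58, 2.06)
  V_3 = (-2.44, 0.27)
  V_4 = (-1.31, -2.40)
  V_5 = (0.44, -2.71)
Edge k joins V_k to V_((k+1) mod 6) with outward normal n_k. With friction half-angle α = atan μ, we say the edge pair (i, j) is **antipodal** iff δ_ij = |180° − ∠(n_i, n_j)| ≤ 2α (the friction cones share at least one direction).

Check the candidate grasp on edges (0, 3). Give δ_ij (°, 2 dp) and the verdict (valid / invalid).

δ = 27.68°, invalid

α = atan 0.15 = 8.53°;  2α = 17.06°
edge 0: e_0 = (+0.16, +1.93);  n_0 = (+0.9966, -0.0826)
edge 3: e_3 = (+1.13, -2.67);  n_3 = (-0.9209, -0.3898)
∠(n_0, n_3) = 152.32°
δ = |180° − 152.32°| = 27.68°
27.68° > 2α = 17.06°  →  invalid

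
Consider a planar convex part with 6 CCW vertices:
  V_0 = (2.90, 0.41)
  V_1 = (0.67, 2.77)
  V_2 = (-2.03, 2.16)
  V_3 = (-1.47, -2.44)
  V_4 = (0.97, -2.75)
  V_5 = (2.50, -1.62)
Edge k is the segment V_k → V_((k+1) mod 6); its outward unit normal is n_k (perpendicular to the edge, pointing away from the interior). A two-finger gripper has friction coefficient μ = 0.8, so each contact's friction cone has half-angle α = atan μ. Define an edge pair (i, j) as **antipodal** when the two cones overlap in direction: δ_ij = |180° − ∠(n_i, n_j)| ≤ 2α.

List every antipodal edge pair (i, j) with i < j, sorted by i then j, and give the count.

count = 7; pairs: (0,2), (0,3), (1,3), (1,4), (1,5), (2,4), (2,5)

α = atan 0.8 = 38.66°;  2α = 77.32°
n_0 = (+0.7268, +0.6868)
n_1 = (-0.2204, +0.9754)
n_2 = (-0.9927, -0.1208)
n_3 = (-0.1260, -0.9920)
n_4 = (+0.5941, -0.8044)
n_5 = (+0.9811, -0.1933)
  (0,1): δ = 120.65°  ·
  (0,2): δ = 36.44°  ✓
  (0,3): δ = 39.38°  ✓
  (0,4): δ = 83.07°  ·
  (0,5): δ = 125.48°  ·
  (1,2): δ = 95.79°  ·
  (1,3): δ = 19.97°  ✓
  (1,4): δ = 23.72°  ✓
  (1,5): δ = 66.12°  ✓
  (2,3): δ = 104.18°  ·
  (2,4): δ = 60.49°  ✓
  (2,5): δ = 18.09°  ✓
  (3,4): δ = 136.31°  ·
  (3,5): δ = 93.91°  ·
  (4,5): δ = 137.60°  ·
antipodal pairs: 7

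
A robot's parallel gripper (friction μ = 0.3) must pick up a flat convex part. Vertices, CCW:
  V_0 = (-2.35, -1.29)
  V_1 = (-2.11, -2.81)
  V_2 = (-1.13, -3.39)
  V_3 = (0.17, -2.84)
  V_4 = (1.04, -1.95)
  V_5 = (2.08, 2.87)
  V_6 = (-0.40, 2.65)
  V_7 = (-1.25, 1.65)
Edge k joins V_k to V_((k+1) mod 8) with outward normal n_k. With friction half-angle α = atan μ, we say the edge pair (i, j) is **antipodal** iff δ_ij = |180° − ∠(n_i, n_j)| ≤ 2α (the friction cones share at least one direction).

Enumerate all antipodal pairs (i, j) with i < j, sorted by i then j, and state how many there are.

α = atan 0.3 = 16.70°;  2α = 33.40°
n_0 = (-0.9878, -0.1560)
n_1 = (-0.5093, -0.8606)
n_2 = (+0.3896, -0.9210)
n_3 = (+0.7151, -0.6990)
n_4 = (+0.9775, -0.2109)
n_5 = (-0.0884, +0.9961)
n_6 = (-0.7619, +0.6476)
n_7 = (-0.9366, +0.3504)
  (0,1): δ = 129.59°  ·
  (0,2): δ = 76.04°  ·
  (0,3): δ = 53.32°  ·
  (0,4): δ = 21.15°  ✓
  (0,5): δ = 86.10°  ·
  (0,6): δ = 130.66°  ·
  (0,7): δ = 150.51°  ·
  (1,2): δ = 126.45°  ·
  (1,3): δ = 103.73°  ·
  (1,4): δ = 71.56°  ·
  (1,5): δ = 35.69°  ·
  (1,6): δ = 80.25°  ·
  (1,7): δ = 100.11°  ·
  (2,3): δ = 157.28°  ·
  (2,4): δ = 125.11°  ·
  (2,5): δ = 17.86°  ✓
  (2,6): δ = 26.70°  ✓
  (2,7): δ = 46.55°  ·
  (3,4): δ = 147.83°  ·
  (3,5): δ = 40.58°  ·
  (3,6): δ = 3.98°  ✓
  (3,7): δ = 23.84°  ✓
  (4,5): δ = 72.75°  ·
  (4,6): δ = 28.19°  ✓
  (4,7): δ = 8.34°  ✓
  (5,6): δ = 135.43°  ·
  (5,7): δ = 115.58°  ·
  (6,7): δ = 160.15°  ·
antipodal pairs: 7

count = 7; pairs: (0,4), (2,5), (2,6), (3,6), (3,7), (4,6), (4,7)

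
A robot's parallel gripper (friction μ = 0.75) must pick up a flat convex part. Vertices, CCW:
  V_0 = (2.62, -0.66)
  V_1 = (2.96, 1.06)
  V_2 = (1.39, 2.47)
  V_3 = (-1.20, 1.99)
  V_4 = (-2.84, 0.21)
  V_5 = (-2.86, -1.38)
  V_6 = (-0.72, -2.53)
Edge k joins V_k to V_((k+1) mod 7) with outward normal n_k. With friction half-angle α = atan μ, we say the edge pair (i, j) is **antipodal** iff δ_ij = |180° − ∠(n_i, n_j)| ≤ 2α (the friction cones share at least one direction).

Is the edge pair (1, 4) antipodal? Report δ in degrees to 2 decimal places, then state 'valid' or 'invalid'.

δ = 48.79°, valid

α = atan 0.75 = 36.87°;  2α = 73.74°
edge 1: e_1 = (-1.57, +1.41);  n_1 = (+0.6682, +0.7440)
edge 4: e_4 = (-0.02, -1.59);  n_4 = (-0.9999, +0.0126)
∠(n_1, n_4) = 131.21°
δ = |180° − 131.21°| = 48.79°
48.79° ≤ 2α = 73.74°  →  valid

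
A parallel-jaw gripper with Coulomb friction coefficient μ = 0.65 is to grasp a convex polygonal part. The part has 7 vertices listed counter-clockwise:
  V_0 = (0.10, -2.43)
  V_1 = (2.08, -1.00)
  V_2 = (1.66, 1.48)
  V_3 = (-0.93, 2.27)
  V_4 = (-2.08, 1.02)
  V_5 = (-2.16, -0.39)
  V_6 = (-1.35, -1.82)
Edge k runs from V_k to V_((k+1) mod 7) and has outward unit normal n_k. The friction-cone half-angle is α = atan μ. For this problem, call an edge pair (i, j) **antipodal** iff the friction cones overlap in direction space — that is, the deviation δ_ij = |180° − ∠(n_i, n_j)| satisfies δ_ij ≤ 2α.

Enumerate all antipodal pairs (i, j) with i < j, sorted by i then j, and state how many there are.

count = 9; pairs: (0,2), (0,3), (0,4), (1,3), (1,4), (1,5), (1,6), (2,5), (2,6)

α = atan 0.65 = 33.02°;  2α = 66.05°
n_0 = (+0.5855, -0.8107)
n_1 = (+0.9860, +0.1670)
n_2 = (+0.2917, +0.9565)
n_3 = (-0.7359, +0.6771)
n_4 = (-0.9984, +0.0566)
n_5 = (-0.8701, -0.4929)
n_6 = (-0.3878, -0.9218)
  (0,1): δ = 116.23°  ·
  (0,2): δ = 52.80°  ✓
  (0,3): δ = 11.55°  ✓
  (0,4): δ = 50.92°  ✓
  (0,5): δ = 83.69°  ·
  (0,6): δ = 121.35°  ·
  (1,2): δ = 116.57°  ·
  (1,3): δ = 52.23°  ✓
  (1,4): δ = 12.86°  ✓
  (1,5): δ = 19.92°  ✓
  (1,6): δ = 57.57°  ✓
  (2,3): δ = 115.65°  ·
  (2,4): δ = 76.28°  ·
  (2,5): δ = 43.51°  ✓
  (2,6): δ = 5.85°  ✓
  (3,4): δ = 140.63°  ·
  (3,5): δ = 107.86°  ·
  (3,6): δ = 70.20°  ·
  (4,5): δ = 147.22°  ·
  (4,6): δ = 109.57°  ·
  (5,6): δ = 142.34°  ·
antipodal pairs: 9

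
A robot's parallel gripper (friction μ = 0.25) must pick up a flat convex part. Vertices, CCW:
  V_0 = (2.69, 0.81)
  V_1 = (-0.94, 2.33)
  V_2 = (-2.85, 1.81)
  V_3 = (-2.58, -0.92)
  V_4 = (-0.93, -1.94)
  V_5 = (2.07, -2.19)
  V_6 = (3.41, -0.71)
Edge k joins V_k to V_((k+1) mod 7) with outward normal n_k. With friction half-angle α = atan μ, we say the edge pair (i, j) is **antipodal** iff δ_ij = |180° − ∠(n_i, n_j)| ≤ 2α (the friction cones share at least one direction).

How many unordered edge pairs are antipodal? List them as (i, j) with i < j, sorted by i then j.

α = atan 0.25 = 14.04°;  2α = 28.07°
n_0 = (+0.3862, +0.9224)
n_1 = (-0.2627, +0.9649)
n_2 = (-0.9951, -0.0984)
n_3 = (-0.5258, -0.8506)
n_4 = (-0.0830, -0.9965)
n_5 = (+0.7413, -0.6712)
n_6 = (+0.9037, +0.4281)
  (0,1): δ = 142.05°  ·
  (0,2): δ = 61.63°  ·
  (0,3): δ = 9.00°  ✓
  (0,4): δ = 17.96°  ✓
  (0,5): δ = 70.56°  ·
  (0,6): δ = 138.07°  ·
  (1,2): δ = 99.58°  ·
  (1,3): δ = 46.95°  ·
  (1,4): δ = 19.99°  ✓
  (1,5): δ = 32.61°  ·
  (1,6): δ = 100.12°  ·
  (2,3): δ = 127.37°  ·
  (2,4): δ = 100.41°  ·
  (2,5): δ = 47.81°  ·
  (2,6): δ = 19.70°  ✓
  (3,4): δ = 153.04°  ·
  (3,5): δ = 100.43°  ·
  (3,6): δ = 32.93°  ·
  (4,5): δ = 127.39°  ·
  (4,6): δ = 59.89°  ·
  (5,6): δ = 112.50°  ·
antipodal pairs: 4

count = 4; pairs: (0,3), (0,4), (1,4), (2,6)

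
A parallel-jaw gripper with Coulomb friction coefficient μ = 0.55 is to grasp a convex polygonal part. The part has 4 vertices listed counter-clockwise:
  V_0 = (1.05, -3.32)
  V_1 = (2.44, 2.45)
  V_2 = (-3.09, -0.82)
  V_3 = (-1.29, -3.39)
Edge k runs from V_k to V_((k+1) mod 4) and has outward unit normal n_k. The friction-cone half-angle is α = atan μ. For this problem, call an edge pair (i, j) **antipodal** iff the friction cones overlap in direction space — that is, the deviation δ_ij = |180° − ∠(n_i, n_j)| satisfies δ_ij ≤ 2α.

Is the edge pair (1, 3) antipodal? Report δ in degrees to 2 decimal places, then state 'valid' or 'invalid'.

α = atan 0.55 = 28.81°;  2α = 57.62°
edge 1: e_1 = (-5.53, -3.27);  n_1 = (-0.5090, +0.8608)
edge 3: e_3 = (+2.34, +0.07);  n_3 = (+0.0299, -0.9996)
∠(n_1, n_3) = 151.12°
δ = |180° − 151.12°| = 28.88°
28.88° ≤ 2α = 57.62°  →  valid

δ = 28.88°, valid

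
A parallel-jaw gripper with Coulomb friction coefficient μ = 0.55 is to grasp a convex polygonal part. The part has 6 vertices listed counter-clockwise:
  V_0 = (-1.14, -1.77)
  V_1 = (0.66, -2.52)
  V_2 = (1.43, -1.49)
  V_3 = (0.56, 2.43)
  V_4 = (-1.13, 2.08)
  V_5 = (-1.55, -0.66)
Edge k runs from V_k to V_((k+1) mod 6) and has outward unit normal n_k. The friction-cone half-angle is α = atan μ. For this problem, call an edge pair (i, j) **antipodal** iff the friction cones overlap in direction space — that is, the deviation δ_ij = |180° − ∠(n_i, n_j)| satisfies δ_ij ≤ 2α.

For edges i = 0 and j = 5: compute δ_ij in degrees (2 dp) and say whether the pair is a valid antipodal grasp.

α = atan 0.55 = 28.81°;  2α = 57.62°
edge 0: e_0 = (+1.80, -0.75);  n_0 = (-0.3846, -0.9231)
edge 5: e_5 = (+0.41, -1.11);  n_5 = (-0.9381, -0.3465)
∠(n_0, n_5) = 47.11°
δ = |180° − 47.11°| = 132.89°
132.89° > 2α = 57.62°  →  invalid

δ = 132.89°, invalid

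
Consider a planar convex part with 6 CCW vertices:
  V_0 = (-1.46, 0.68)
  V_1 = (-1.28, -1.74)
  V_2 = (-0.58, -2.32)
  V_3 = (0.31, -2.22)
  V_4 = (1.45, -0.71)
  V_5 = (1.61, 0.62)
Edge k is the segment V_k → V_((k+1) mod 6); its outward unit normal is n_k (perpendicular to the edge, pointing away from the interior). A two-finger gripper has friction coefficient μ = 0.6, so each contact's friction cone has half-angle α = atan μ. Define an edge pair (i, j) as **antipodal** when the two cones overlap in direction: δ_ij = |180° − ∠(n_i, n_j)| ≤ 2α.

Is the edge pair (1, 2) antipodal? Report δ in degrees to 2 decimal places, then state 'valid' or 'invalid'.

α = atan 0.6 = 30.96°;  2α = 61.93°
edge 1: e_1 = (+0.70, -0.58);  n_1 = (-0.6380, -0.7700)
edge 2: e_2 = (+0.89, +0.10);  n_2 = (+0.1117, -0.9937)
∠(n_1, n_2) = 46.06°
δ = |180° − 46.06°| = 133.94°
133.94° > 2α = 61.93°  →  invalid

δ = 133.94°, invalid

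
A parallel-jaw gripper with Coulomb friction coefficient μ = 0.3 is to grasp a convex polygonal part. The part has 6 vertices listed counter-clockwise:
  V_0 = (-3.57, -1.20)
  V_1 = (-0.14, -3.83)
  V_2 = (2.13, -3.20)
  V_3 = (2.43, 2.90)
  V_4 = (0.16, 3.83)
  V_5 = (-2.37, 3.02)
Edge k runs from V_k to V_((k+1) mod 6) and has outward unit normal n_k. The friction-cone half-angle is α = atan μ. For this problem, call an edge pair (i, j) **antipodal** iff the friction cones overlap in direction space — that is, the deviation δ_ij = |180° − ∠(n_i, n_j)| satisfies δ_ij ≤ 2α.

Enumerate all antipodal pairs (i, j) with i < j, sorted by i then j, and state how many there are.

count = 3; pairs: (0,3), (1,4), (2,5)

α = atan 0.3 = 16.70°;  2α = 33.40°
n_0 = (-0.6085, -0.7936)
n_1 = (+0.2674, -0.9636)
n_2 = (+0.9988, -0.0491)
n_3 = (+0.3791, +0.9254)
n_4 = (-0.3049, +0.9524)
n_5 = (-0.9619, +0.2735)
  (0,1): δ = 127.01°  ·
  (0,2): δ = 55.34°  ·
  (0,3): δ = 15.20°  ✓
  (0,4): δ = 55.23°  ·
  (0,5): δ = 111.61°  ·
  (1,2): δ = 108.33°  ·
  (1,3): δ = 37.79°  ·
  (1,4): δ = 2.24°  ✓
  (1,5): δ = 58.62°  ·
  (2,3): δ = 109.46°  ·
  (2,4): δ = 69.43°  ·
  (2,5): δ = 13.06°  ✓
  (3,4): δ = 139.97°  ·
  (3,5): δ = 83.60°  ·
  (4,5): δ = 123.63°  ·
antipodal pairs: 3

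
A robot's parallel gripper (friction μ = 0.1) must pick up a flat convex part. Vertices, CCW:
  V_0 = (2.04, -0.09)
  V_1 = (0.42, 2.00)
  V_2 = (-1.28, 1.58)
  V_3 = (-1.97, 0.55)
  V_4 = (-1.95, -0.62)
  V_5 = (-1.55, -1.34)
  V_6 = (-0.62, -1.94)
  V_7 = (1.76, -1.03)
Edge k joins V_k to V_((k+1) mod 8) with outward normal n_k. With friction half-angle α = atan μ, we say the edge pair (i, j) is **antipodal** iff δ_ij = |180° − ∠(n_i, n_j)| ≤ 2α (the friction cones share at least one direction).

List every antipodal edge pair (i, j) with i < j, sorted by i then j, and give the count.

count = 2; pairs: (0,4), (1,6)

α = atan 0.1 = 5.71°;  2α = 11.42°
n_0 = (+0.7904, +0.6126)
n_1 = (-0.2398, +0.9708)
n_2 = (-0.8308, +0.5566)
n_3 = (-0.9999, -0.0171)
n_4 = (-0.8742, -0.4856)
n_5 = (-0.5421, -0.8403)
n_6 = (+0.3571, -0.9341)
n_7 = (+0.9584, -0.2855)
  (0,1): δ = 113.90°  ·
  (0,2): δ = 71.60°  ·
  (0,3): δ = 36.80°  ·
  (0,4): δ = 8.73°  ✓
  (0,5): δ = 19.39°  ·
  (0,6): δ = 73.14°  ·
  (0,7): δ = 125.63°  ·
  (1,2): δ = 137.70°  ·
  (1,3): δ = 102.90°  ·
  (1,4): δ = 74.82°  ·
  (1,5): δ = 46.71°  ·
  (1,6): δ = 7.05°  ✓
  (1,7): δ = 59.54°  ·
  (2,3): δ = 145.20°  ·
  (2,4): δ = 117.13°  ·
  (2,5): δ = 89.01°  ·
  (2,6): δ = 35.26°  ·
  (2,7): δ = 17.23°  ·
  (3,4): δ = 151.92°  ·
  (3,5): δ = 123.81°  ·
  (3,6): δ = 70.05°  ·
  (3,7): δ = 17.57°  ·
  (4,5): δ = 151.88°  ·
  (4,6): δ = 98.13°  ·
  (4,7): δ = 45.64°  ·
  (5,6): δ = 126.25°  ·
  (5,7): δ = 73.76°  ·
  (6,7): δ = 127.51°  ·
antipodal pairs: 2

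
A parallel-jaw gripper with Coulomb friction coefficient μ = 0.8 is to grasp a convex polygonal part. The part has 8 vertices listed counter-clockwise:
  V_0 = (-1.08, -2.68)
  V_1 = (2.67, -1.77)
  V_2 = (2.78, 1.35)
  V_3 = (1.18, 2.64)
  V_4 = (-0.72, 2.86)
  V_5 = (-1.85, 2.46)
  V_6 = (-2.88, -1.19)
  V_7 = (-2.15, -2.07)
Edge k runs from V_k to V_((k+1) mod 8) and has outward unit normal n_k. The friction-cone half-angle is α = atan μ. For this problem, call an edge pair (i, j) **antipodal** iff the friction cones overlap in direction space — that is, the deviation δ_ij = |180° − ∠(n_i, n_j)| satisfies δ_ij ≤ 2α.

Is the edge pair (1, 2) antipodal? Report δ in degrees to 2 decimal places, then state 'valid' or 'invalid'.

α = atan 0.8 = 38.66°;  2α = 77.32°
edge 1: e_1 = (+0.11, +3.12);  n_1 = (+0.9994, -0.0352)
edge 2: e_2 = (-1.60, +1.29);  n_2 = (+0.6277, +0.7785)
∠(n_1, n_2) = 53.14°
δ = |180° − 53.14°| = 126.86°
126.86° > 2α = 77.32°  →  invalid

δ = 126.86°, invalid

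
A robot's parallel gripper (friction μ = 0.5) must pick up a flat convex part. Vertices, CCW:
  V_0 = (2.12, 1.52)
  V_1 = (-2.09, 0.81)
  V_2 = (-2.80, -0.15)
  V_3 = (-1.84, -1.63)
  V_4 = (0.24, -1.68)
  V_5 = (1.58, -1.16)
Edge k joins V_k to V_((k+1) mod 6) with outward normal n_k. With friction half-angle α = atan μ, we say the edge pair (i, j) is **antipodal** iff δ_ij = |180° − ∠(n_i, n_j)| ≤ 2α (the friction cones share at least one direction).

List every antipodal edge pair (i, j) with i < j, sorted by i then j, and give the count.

α = atan 0.5 = 26.57°;  2α = 53.13°
n_0 = (-0.1663, +0.9861)
n_1 = (-0.8040, +0.5946)
n_2 = (-0.8390, -0.5442)
n_3 = (-0.0240, -0.9997)
n_4 = (+0.3618, -0.9323)
n_5 = (+0.9803, -0.1975)
  (0,1): δ = 136.06°  ·
  (0,2): δ = 66.60°  ·
  (0,3): δ = 10.95°  ✓
  (0,4): δ = 11.64°  ✓
  (0,5): δ = 69.04°  ·
  (1,2): δ = 110.54°  ·
  (1,3): δ = 54.89°  ·
  (1,4): δ = 32.30°  ✓
  (1,5): δ = 25.09°  ✓
  (2,3): δ = 124.35°  ·
  (2,4): δ = 101.76°  ·
  (2,5): δ = 44.36°  ✓
  (3,4): δ = 157.41°  ·
  (3,5): δ = 100.02°  ·
  (4,5): δ = 122.60°  ·
antipodal pairs: 5

count = 5; pairs: (0,3), (0,4), (1,4), (1,5), (2,5)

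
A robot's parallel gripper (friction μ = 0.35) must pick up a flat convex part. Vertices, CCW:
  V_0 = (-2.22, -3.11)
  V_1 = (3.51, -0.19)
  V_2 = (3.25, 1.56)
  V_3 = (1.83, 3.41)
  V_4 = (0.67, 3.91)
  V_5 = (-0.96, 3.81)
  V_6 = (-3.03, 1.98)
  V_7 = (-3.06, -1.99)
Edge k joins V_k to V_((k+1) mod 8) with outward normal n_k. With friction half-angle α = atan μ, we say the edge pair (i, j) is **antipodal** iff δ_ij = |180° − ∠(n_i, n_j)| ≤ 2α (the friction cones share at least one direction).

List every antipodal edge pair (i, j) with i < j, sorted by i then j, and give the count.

α = atan 0.35 = 19.29°;  2α = 38.58°
n_0 = (+0.4540, -0.8910)
n_1 = (+0.9891, +0.1470)
n_2 = (+0.7933, +0.6089)
n_3 = (+0.3958, +0.9183)
n_4 = (-0.0612, +0.9981)
n_5 = (-0.6623, +0.7492)
n_6 = (-1.0000, +0.0076)
n_7 = (-0.8000, -0.6000)
  (0,1): δ = 108.55°  ·
  (0,2): δ = 79.49°  ·
  (0,3): δ = 50.32°  ·
  (0,4): δ = 23.49°  ✓
  (0,5): δ = 14.48°  ✓
  (0,6): δ = 62.56°  ·
  (0,7): δ = 99.87°  ·
  (1,2): δ = 150.94°  ·
  (1,3): δ = 121.77°  ·
  (1,4): δ = 94.94°  ·
  (1,5): δ = 56.97°  ·
  (1,6): δ = 8.88°  ✓
  (1,7): δ = 28.42°  ✓
  (2,3): δ = 150.83°  ·
  (2,4): δ = 124.00°  ·
  (2,5): δ = 86.03°  ·
  (2,6): δ = 37.94°  ✓
  (2,7): δ = 0.64°  ✓
  (3,4): δ = 153.17°  ·
  (3,5): δ = 115.20°  ·
  (3,6): δ = 67.12°  ·
  (3,7): δ = 29.81°  ✓
  (4,5): δ = 142.03°  ·
  (4,6): δ = 93.94°  ·
  (4,7): δ = 56.64°  ·
  (5,6): δ = 131.91°  ·
  (5,7): δ = 94.61°  ·
  (6,7): δ = 142.70°  ·
antipodal pairs: 7

count = 7; pairs: (0,4), (0,5), (1,6), (1,7), (2,6), (2,7), (3,7)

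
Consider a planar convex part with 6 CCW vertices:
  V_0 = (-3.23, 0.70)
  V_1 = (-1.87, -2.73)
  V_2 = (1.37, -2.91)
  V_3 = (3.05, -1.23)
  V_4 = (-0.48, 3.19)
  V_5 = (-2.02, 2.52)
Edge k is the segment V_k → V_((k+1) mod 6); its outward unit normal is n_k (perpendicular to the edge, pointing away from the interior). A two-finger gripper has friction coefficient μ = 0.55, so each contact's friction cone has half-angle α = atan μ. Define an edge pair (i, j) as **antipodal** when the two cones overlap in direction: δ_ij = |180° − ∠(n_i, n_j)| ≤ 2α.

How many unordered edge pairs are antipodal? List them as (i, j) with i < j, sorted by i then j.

α = atan 0.55 = 28.81°;  2α = 57.62°
n_0 = (-0.9296, -0.3686)
n_1 = (-0.0555, -0.9985)
n_2 = (+0.7071, -0.7071)
n_3 = (+0.7814, +0.6240)
n_4 = (-0.3989, +0.9170)
n_5 = (-0.8328, +0.5536)
  (0,1): δ = 114.81°  ·
  (0,2): δ = 66.63°  ·
  (0,3): δ = 16.98°  ✓
  (0,4): δ = 91.88°  ·
  (0,5): δ = 124.75°  ·
  (1,2): δ = 131.82°  ·
  (1,3): δ = 48.21°  ✓
  (1,4): δ = 26.69°  ✓
  (1,5): δ = 59.56°  ·
  (2,3): δ = 96.39°  ·
  (2,4): δ = 21.49°  ✓
  (2,5): δ = 11.38°  ✓
  (3,4): δ = 105.10°  ·
  (3,5): δ = 72.23°  ·
  (4,5): δ = 147.13°  ·
antipodal pairs: 5

count = 5; pairs: (0,3), (1,3), (1,4), (2,4), (2,5)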